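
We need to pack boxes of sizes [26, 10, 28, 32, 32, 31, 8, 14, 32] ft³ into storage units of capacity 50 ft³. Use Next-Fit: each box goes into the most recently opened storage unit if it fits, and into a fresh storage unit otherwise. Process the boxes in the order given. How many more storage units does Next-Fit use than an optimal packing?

Next-Fit: [26,10] [28] [32] [32] [31,8] [14,32] → 6 storage units.
6 boxes exceed 25 ft³ (half the capacity), and no two of those can share a storage unit, so at least 6 storage units are needed.
So 6 is already optimal.

0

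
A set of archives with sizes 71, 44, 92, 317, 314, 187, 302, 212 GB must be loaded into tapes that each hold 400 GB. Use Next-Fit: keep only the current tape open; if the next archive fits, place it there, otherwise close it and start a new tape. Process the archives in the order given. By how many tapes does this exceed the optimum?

2

Next-Fit: [71,44,92] [317] [314] [187] [302] [212] → 6 tapes.
Total size 1539 GB; any packing needs at least ⌈1539/400⌉ = 4 tapes.
An optimal packing achieves that bound: [317,71] [314,44] [302,92] [212,187] → 4 tapes.
Excess: 6 − 4 = 2.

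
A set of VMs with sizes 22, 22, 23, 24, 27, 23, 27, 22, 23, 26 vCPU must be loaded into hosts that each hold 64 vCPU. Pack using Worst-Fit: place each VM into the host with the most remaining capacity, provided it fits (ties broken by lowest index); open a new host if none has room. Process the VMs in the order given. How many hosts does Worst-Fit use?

5

22 vCPU → host 1 (remaining 42 vCPU)
22 vCPU → host 1 (remaining 20 vCPU)
23 vCPU → host 2 (remaining 41 vCPU)
24 vCPU → host 2 (remaining 17 vCPU)
27 vCPU → host 3 (remaining 37 vCPU)
23 vCPU → host 3 (remaining 14 vCPU)
27 vCPU → host 4 (remaining 37 vCPU)
22 vCPU → host 4 (remaining 15 vCPU)
23 vCPU → host 5 (remaining 41 vCPU)
26 vCPU → host 5 (remaining 15 vCPU)
Final hosts: [22,22] [23,24] [27,23] [27,22] [23,26].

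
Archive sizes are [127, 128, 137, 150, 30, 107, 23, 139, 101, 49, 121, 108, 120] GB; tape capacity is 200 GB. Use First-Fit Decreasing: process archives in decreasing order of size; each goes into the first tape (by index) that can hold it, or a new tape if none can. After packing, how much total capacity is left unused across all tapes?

660

Sorted descending: 150, 139, 137, 128, 127, 121, 120, 108, 107, 101, 49, 30, 23.
tape 1: place 150 GB, 50 GB left
tape 2: place 139 GB, 61 GB left
tape 3: place 137 GB, 63 GB left
tape 4: place 128 GB, 72 GB left
tape 5: place 127 GB, 73 GB left
tape 6: place 121 GB, 79 GB left
tape 7: place 120 GB, 80 GB left
tape 8: place 108 GB, 92 GB left
tape 9: place 107 GB, 93 GB left
tape 10: place 101 GB, 99 GB left
tape 1: place 49 GB, 1 GB left
tape 2: place 30 GB, 31 GB left
tape 2: place 23 GB, 8 GB left
10 tapes × 200 GB = 2000 GB; used 1340 GB; unused 660 GB.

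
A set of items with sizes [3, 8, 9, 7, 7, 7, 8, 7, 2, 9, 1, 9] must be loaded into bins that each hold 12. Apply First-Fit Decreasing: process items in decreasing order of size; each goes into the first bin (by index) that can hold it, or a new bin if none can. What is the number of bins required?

9 bins

Sorted descending: 9, 9, 9, 8, 8, 7, 7, 7, 7, 3, 2, 1.
9 → bin 1 (remaining 3)
9 → bin 2 (remaining 3)
9 → bin 3 (remaining 3)
8 → bin 4 (remaining 4)
8 → bin 5 (remaining 4)
7 → bin 6 (remaining 5)
7 → bin 7 (remaining 5)
7 → bin 8 (remaining 5)
7 → bin 9 (remaining 5)
3 → bin 1 (remaining 0)
2 → bin 2 (remaining 1)
1 → bin 2 (remaining 0)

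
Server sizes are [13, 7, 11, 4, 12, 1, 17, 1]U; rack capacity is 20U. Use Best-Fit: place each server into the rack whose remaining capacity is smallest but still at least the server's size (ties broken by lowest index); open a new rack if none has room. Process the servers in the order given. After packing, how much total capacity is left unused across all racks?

13U → rack 1 (remaining 7U)
7U → rack 1 (remaining 0U)
11U → rack 2 (remaining 9U)
4U → rack 2 (remaining 5U)
12U → rack 3 (remaining 8U)
1U → rack 2 (remaining 4U)
17U → rack 4 (remaining 3U)
1U → rack 4 (remaining 2U)
4 racks × 20U = 80U; used 66U; unused 14U.

14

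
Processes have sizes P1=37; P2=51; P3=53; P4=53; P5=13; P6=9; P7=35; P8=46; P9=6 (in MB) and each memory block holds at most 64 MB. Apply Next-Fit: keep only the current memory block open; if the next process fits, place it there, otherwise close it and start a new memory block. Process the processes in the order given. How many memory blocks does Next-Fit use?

memory block 1: place P1 (37 MB), 27 MB left
memory block 2: place P2 (51 MB), 13 MB left
memory block 3: place P3 (53 MB), 11 MB left
memory block 4: place P4 (53 MB), 11 MB left
memory block 5: place P5 (13 MB), 51 MB left
memory block 5: place P6 (9 MB), 42 MB left
memory block 5: place P7 (35 MB), 7 MB left
memory block 6: place P8 (46 MB), 18 MB left
memory block 6: place P9 (6 MB), 12 MB left

6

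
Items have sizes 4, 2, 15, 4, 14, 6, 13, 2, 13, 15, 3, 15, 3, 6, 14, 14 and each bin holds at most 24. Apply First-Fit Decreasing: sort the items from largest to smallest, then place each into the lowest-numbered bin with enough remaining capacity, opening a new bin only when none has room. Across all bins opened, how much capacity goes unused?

Sorted descending: 15, 15, 15, 14, 14, 14, 13, 13, 6, 6, 4, 4, 3, 3, 2, 2.
Put 15 in bin 1; 9 remain.
Put 15 in bin 2; 9 remain.
Put 15 in bin 3; 9 remain.
Put 14 in bin 4; 10 remain.
Put 14 in bin 5; 10 remain.
Put 14 in bin 6; 10 remain.
Put 13 in bin 7; 11 remain.
Put 13 in bin 8; 11 remain.
Put 6 in bin 1; 3 remain.
Put 6 in bin 2; 3 remain.
Put 4 in bin 3; 5 remain.
Put 4 in bin 3; 1 remain.
Put 3 in bin 1; 0 remain.
Put 3 in bin 2; 0 remain.
Put 2 in bin 4; 8 remain.
Put 2 in bin 4; 6 remain.
8 bins × 24 = 192; used 143; unused 49.

49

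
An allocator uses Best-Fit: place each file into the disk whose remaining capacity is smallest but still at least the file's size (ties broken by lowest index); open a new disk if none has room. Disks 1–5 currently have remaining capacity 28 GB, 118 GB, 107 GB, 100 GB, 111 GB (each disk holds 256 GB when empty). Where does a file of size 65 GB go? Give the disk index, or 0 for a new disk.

4

Disks with room: disk 2 (118 GB), disk 3 (107 GB), disk 4 (100 GB), disk 5 (111 GB).
Tightest fit is disk 4 with 100 GB free.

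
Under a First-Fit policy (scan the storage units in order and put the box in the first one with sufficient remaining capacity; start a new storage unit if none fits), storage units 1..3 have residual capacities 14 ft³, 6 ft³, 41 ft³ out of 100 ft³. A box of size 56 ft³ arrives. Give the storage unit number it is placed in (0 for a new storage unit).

No storage unit has ≥ 56 ft³ free, so a new storage unit is opened.

0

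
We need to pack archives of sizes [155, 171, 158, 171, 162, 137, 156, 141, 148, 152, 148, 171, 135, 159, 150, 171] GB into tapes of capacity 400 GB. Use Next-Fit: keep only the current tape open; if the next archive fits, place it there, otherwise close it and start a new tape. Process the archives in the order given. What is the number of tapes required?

8

Put 155 GB in tape 1; 245 GB remain.
Put 171 GB in tape 1; 74 GB remain.
Put 158 GB in tape 2; 242 GB remain.
Put 171 GB in tape 2; 71 GB remain.
Put 162 GB in tape 3; 238 GB remain.
Put 137 GB in tape 3; 101 GB remain.
Put 156 GB in tape 4; 244 GB remain.
Put 141 GB in tape 4; 103 GB remain.
Put 148 GB in tape 5; 252 GB remain.
Put 152 GB in tape 5; 100 GB remain.
Put 148 GB in tape 6; 252 GB remain.
Put 171 GB in tape 6; 81 GB remain.
Put 135 GB in tape 7; 265 GB remain.
Put 159 GB in tape 7; 106 GB remain.
Put 150 GB in tape 8; 250 GB remain.
Put 171 GB in tape 8; 79 GB remain.
Final tapes: [155,171] [158,171] [162,137] [156,141] [148,152] [148,171] [135,159] [150,171].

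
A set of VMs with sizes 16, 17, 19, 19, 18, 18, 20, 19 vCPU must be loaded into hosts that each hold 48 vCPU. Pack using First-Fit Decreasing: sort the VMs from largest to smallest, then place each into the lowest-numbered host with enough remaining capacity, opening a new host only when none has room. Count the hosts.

4 hosts

Sorted descending: 20, 19, 19, 19, 18, 18, 17, 16.
Put 20 vCPU in host 1; 28 vCPU remain.
Put 19 vCPU in host 1; 9 vCPU remain.
Put 19 vCPU in host 2; 29 vCPU remain.
Put 19 vCPU in host 2; 10 vCPU remain.
Put 18 vCPU in host 3; 30 vCPU remain.
Put 18 vCPU in host 3; 12 vCPU remain.
Put 17 vCPU in host 4; 31 vCPU remain.
Put 16 vCPU in host 4; 15 vCPU remain.
Final hosts: [20,19] [19,19] [18,18] [17,16].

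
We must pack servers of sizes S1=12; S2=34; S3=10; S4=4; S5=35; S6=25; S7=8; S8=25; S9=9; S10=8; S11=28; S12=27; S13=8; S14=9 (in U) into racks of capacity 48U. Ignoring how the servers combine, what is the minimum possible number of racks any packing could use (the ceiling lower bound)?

6

Total size = 12 + 34 + 10 + 4 + 35 + 25 + 8 + 25 + 9 + 8 + 28 + 27 + 8 + 9 = 242U.
⌈242 / 48⌉ = 6.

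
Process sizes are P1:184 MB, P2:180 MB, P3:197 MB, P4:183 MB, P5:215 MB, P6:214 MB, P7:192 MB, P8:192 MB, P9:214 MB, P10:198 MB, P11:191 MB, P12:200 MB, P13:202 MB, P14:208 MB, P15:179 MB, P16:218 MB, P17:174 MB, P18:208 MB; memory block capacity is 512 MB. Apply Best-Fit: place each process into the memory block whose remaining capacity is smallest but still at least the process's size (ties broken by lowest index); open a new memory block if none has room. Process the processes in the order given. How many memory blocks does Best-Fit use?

memory block 1: place P1 (184 MB), 328 MB left
memory block 1: place P2 (180 MB), 148 MB left
memory block 2: place P3 (197 MB), 315 MB left
memory block 2: place P4 (183 MB), 132 MB left
memory block 3: place P5 (215 MB), 297 MB left
memory block 3: place P6 (214 MB), 83 MB left
memory block 4: place P7 (192 MB), 320 MB left
memory block 4: place P8 (192 MB), 128 MB left
memory block 5: place P9 (214 MB), 298 MB left
memory block 5: place P10 (198 MB), 100 MB left
memory block 6: place P11 (191 MB), 321 MB left
memory block 6: place P12 (200 MB), 121 MB left
memory block 7: place P13 (202 MB), 310 MB left
memory block 7: place P14 (208 MB), 102 MB left
memory block 8: place P15 (179 MB), 333 MB left
memory block 8: place P16 (218 MB), 115 MB left
memory block 9: place P17 (174 MB), 338 MB left
memory block 9: place P18 (208 MB), 130 MB left

9 memory blocks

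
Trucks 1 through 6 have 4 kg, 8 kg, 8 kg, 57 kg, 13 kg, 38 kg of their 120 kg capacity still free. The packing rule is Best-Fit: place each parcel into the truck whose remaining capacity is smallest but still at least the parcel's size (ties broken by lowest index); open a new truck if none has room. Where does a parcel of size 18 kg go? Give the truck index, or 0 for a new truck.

6

Trucks with room: truck 4 (57 kg), truck 6 (38 kg).
Tightest fit is truck 6 with 38 kg free.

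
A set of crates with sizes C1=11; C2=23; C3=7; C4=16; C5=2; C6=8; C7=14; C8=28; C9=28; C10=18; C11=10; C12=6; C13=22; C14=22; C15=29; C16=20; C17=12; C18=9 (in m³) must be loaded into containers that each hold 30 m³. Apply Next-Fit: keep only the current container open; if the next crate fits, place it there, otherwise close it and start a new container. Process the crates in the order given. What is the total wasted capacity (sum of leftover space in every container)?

Put C1 (11 m³) in container 1; 19 m³ remain.
Put C2 (23 m³) in container 2; 7 m³ remain.
Put C3 (7 m³) in container 2; 0 m³ remain.
Put C4 (16 m³) in container 3; 14 m³ remain.
Put C5 (2 m³) in container 3; 12 m³ remain.
Put C6 (8 m³) in container 3; 4 m³ remain.
Put C7 (14 m³) in container 4; 16 m³ remain.
Put C8 (28 m³) in container 5; 2 m³ remain.
Put C9 (28 m³) in container 6; 2 m³ remain.
Put C10 (18 m³) in container 7; 12 m³ remain.
Put C11 (10 m³) in container 7; 2 m³ remain.
Put C12 (6 m³) in container 8; 24 m³ remain.
Put C13 (22 m³) in container 8; 2 m³ remain.
Put C14 (22 m³) in container 9; 8 m³ remain.
Put C15 (29 m³) in container 10; 1 m³ remain.
Put C16 (20 m³) in container 11; 10 m³ remain.
Put C17 (12 m³) in container 12; 18 m³ remain.
Put C18 (9 m³) in container 12; 9 m³ remain.
12 containers × 30 m³ = 360 m³; used 285 m³; unused 75 m³.

75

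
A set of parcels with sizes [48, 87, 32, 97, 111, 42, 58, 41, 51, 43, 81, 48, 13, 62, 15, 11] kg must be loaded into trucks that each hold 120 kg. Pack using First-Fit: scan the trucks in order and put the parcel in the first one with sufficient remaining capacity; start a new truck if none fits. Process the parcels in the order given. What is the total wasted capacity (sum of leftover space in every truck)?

240

48 kg → truck 1 (remaining 72 kg)
87 kg → truck 2 (remaining 33 kg)
32 kg → truck 1 (remaining 40 kg)
97 kg → truck 3 (remaining 23 kg)
111 kg → truck 4 (remaining 9 kg)
42 kg → truck 5 (remaining 78 kg)
58 kg → truck 5 (remaining 20 kg)
41 kg → truck 6 (remaining 79 kg)
51 kg → truck 6 (remaining 28 kg)
43 kg → truck 7 (remaining 77 kg)
81 kg → truck 8 (remaining 39 kg)
48 kg → truck 7 (remaining 29 kg)
13 kg → truck 1 (remaining 27 kg)
62 kg → truck 9 (remaining 58 kg)
15 kg → truck 1 (remaining 12 kg)
11 kg → truck 1 (remaining 1 kg)
9 trucks × 120 kg = 1080 kg; used 840 kg; unused 240 kg.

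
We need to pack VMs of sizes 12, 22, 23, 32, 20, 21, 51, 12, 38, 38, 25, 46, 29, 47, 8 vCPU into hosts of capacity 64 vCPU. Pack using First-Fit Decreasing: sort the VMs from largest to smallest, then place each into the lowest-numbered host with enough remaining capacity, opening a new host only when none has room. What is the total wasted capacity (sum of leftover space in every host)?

Sorted descending: 51, 47, 46, 38, 38, 32, 29, 25, 23, 22, 21, 20, 12, 12, 8.
host 1: place 51 vCPU, 13 vCPU left
host 2: place 47 vCPU, 17 vCPU left
host 3: place 46 vCPU, 18 vCPU left
host 4: place 38 vCPU, 26 vCPU left
host 5: place 38 vCPU, 26 vCPU left
host 6: place 32 vCPU, 32 vCPU left
host 6: place 29 vCPU, 3 vCPU left
host 4: place 25 vCPU, 1 vCPU left
host 5: place 23 vCPU, 3 vCPU left
host 7: place 22 vCPU, 42 vCPU left
host 7: place 21 vCPU, 21 vCPU left
host 7: place 20 vCPU, 1 vCPU left
host 1: place 12 vCPU, 1 vCPU left
host 2: place 12 vCPU, 5 vCPU left
host 3: place 8 vCPU, 10 vCPU left
7 hosts × 64 vCPU = 448 vCPU; used 424 vCPU; unused 24 vCPU.

24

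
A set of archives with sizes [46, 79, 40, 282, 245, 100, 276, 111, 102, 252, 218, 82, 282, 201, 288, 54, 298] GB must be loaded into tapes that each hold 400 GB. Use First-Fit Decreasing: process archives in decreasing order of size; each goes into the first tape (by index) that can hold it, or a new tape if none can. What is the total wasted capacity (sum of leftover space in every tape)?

644

Sorted descending: 298, 288, 282, 282, 276, 252, 245, 218, 201, 111, 102, 100, 82, 79, 54, 46, 40.
Put 298 GB in tape 1; 102 GB remain.
Put 288 GB in tape 2; 112 GB remain.
Put 282 GB in tape 3; 118 GB remain.
Put 282 GB in tape 4; 118 GB remain.
Put 276 GB in tape 5; 124 GB remain.
Put 252 GB in tape 6; 148 GB remain.
Put 245 GB in tape 7; 155 GB remain.
Put 218 GB in tape 8; 182 GB remain.
Put 201 GB in tape 9; 199 GB remain.
Put 111 GB in tape 2; 1 GB remain.
Put 102 GB in tape 1; 0 GB remain.
Put 100 GB in tape 3; 18 GB remain.
Put 82 GB in tape 4; 36 GB remain.
Put 79 GB in tape 5; 45 GB remain.
Put 54 GB in tape 6; 94 GB remain.
Put 46 GB in tape 6; 48 GB remain.
Put 40 GB in tape 5; 5 GB remain.
9 tapes × 400 GB = 3600 GB; used 2956 GB; unused 644 GB.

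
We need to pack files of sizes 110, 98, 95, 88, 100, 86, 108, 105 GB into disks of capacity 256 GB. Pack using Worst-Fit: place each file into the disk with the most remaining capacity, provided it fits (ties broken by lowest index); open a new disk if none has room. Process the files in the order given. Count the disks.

4

110 GB → disk 1 (remaining 146 GB)
98 GB → disk 1 (remaining 48 GB)
95 GB → disk 2 (remaining 161 GB)
88 GB → disk 2 (remaining 73 GB)
100 GB → disk 3 (remaining 156 GB)
86 GB → disk 3 (remaining 70 GB)
108 GB → disk 4 (remaining 148 GB)
105 GB → disk 4 (remaining 43 GB)
Final disks: [110,98] [95,88] [100,86] [108,105].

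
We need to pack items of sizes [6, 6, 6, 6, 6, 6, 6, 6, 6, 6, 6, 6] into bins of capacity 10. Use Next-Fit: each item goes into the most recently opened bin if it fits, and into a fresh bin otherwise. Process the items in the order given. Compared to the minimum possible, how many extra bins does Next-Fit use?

0

Next-Fit: [6] [6] [6] [6] [6] [6] [6] [6] [6] [6] [6] [6] → 12 bins.
12 items exceed 5 (half the capacity), and no two of those can share a bin, so at least 12 bins are needed.
So 12 is already optimal.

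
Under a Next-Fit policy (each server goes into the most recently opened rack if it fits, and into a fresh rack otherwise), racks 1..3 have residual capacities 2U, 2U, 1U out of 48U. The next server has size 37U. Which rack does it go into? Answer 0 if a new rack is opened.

0

Next-Fit only looks at rack 3, which has 1U free.
37U does not fit, so a new rack is opened.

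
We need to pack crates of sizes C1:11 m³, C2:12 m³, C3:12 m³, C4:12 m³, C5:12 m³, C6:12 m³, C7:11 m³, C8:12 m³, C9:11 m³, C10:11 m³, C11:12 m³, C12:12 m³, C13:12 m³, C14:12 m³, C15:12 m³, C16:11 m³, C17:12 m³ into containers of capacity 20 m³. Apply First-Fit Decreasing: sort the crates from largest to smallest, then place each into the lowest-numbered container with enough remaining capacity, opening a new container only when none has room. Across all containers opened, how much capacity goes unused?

Sorted descending: 12, 12, 12, 12, 12, 12, 12, 12, 12, 12, 12, 12, 11, 11, 11, 11, 11.
container 1: place 12 m³, 8 m³ left
container 2: place 12 m³, 8 m³ left
container 3: place 12 m³, 8 m³ left
container 4: place 12 m³, 8 m³ left
container 5: place 12 m³, 8 m³ left
container 6: place 12 m³, 8 m³ left
container 7: place 12 m³, 8 m³ left
container 8: place 12 m³, 8 m³ left
container 9: place 12 m³, 8 m³ left
container 10: place 12 m³, 8 m³ left
container 11: place 12 m³, 8 m³ left
container 12: place 12 m³, 8 m³ left
container 13: place 11 m³, 9 m³ left
container 14: place 11 m³, 9 m³ left
container 15: place 11 m³, 9 m³ left
container 16: place 11 m³, 9 m³ left
container 17: place 11 m³, 9 m³ left
17 containers × 20 m³ = 340 m³; used 199 m³; unused 141 m³.

141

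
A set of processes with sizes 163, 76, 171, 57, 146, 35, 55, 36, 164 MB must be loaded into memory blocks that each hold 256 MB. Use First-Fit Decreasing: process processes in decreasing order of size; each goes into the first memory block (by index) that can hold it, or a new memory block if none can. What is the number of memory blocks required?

Sorted descending: 171, 164, 163, 146, 76, 57, 55, 36, 35.
Put 171 MB in memory block 1; 85 MB remain.
Put 164 MB in memory block 2; 92 MB remain.
Put 163 MB in memory block 3; 93 MB remain.
Put 146 MB in memory block 4; 110 MB remain.
Put 76 MB in memory block 1; 9 MB remain.
Put 57 MB in memory block 2; 35 MB remain.
Put 55 MB in memory block 3; 38 MB remain.
Put 36 MB in memory block 3; 2 MB remain.
Put 35 MB in memory block 2; 0 MB remain.
Final memory blocks: [171,76] [164,57,35] [163,55,36] [146].

4 memory blocks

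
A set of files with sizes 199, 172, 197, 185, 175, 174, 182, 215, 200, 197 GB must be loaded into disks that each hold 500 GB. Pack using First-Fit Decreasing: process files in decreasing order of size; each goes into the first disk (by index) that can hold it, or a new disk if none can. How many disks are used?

Sorted descending: 215, 200, 199, 197, 197, 185, 182, 175, 174, 172.
215 GB → disk 1 (remaining 285 GB)
200 GB → disk 1 (remaining 85 GB)
199 GB → disk 2 (remaining 301 GB)
197 GB → disk 2 (remaining 104 GB)
197 GB → disk 3 (remaining 303 GB)
185 GB → disk 3 (remaining 118 GB)
182 GB → disk 4 (remaining 318 GB)
175 GB → disk 4 (remaining 143 GB)
174 GB → disk 5 (remaining 326 GB)
172 GB → disk 5 (remaining 154 GB)

5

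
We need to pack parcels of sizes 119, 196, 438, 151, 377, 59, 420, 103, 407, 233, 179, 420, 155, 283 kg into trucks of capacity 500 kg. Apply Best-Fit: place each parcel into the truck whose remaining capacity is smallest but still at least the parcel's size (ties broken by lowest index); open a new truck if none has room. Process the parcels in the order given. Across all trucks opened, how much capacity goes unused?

460

119 kg → truck 1 (remaining 381 kg)
196 kg → truck 1 (remaining 185 kg)
438 kg → truck 2 (remaining 62 kg)
151 kg → truck 1 (remaining 34 kg)
377 kg → truck 3 (remaining 123 kg)
59 kg → truck 2 (remaining 3 kg)
420 kg → truck 4 (remaining 80 kg)
103 kg → truck 3 (remaining 20 kg)
407 kg → truck 5 (remaining 93 kg)
233 kg → truck 6 (remaining 267 kg)
179 kg → truck 6 (remaining 88 kg)
420 kg → truck 7 (remaining 80 kg)
155 kg → truck 8 (remaining 345 kg)
283 kg → truck 8 (remaining 62 kg)
8 trucks × 500 kg = 4000 kg; used 3540 kg; unused 460 kg.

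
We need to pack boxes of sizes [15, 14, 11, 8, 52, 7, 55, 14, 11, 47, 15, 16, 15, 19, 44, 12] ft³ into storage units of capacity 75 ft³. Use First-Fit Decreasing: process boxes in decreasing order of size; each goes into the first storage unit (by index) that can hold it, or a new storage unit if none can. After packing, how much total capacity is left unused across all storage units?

Sorted descending: 55, 52, 47, 44, 19, 16, 15, 15, 15, 14, 14, 12, 11, 11, 8, 7.
Put 55 ft³ in storage unit 1; 20 ft³ remain.
Put 52 ft³ in storage unit 2; 23 ft³ remain.
Put 47 ft³ in storage unit 3; 28 ft³ remain.
Put 44 ft³ in storage unit 4; 31 ft³ remain.
Put 19 ft³ in storage unit 1; 1 ft³ remain.
Put 16 ft³ in storage unit 2; 7 ft³ remain.
Put 15 ft³ in storage unit 3; 13 ft³ remain.
Put 15 ft³ in storage unit 4; 16 ft³ remain.
Put 15 ft³ in storage unit 4; 1 ft³ remain.
Put 14 ft³ in storage unit 5; 61 ft³ remain.
Put 14 ft³ in storage unit 5; 47 ft³ remain.
Put 12 ft³ in storage unit 3; 1 ft³ remain.
Put 11 ft³ in storage unit 5; 36 ft³ remain.
Put 11 ft³ in storage unit 5; 25 ft³ remain.
Put 8 ft³ in storage unit 5; 17 ft³ remain.
Put 7 ft³ in storage unit 2; 0 ft³ remain.
5 storage units × 75 ft³ = 375 ft³; used 355 ft³; unused 20 ft³.

20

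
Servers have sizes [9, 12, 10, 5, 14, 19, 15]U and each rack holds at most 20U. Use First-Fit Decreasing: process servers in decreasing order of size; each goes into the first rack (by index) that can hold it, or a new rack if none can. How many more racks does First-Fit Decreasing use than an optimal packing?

0

First-Fit Decreasing: [19] [15,5] [14] [12] [10,9] → 5 racks.
Total size 84U; any packing needs at least ⌈84/20⌉ = 5 racks.
So 5 is already optimal.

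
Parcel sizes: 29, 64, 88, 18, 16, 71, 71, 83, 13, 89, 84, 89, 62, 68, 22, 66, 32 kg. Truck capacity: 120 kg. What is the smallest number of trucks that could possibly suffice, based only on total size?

9

Total size = 29 + 64 + 88 + 18 + 16 + 71 + 71 + 83 + 13 + 89 + 84 + 89 + 62 + 68 + 22 + 66 + 32 = 965 kg.
⌈965 / 120⌉ = 9.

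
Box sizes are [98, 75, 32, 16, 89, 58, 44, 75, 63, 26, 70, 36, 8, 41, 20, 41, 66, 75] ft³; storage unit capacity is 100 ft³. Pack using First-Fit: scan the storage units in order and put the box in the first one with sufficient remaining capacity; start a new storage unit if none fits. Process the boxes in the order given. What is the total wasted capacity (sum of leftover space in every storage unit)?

Put 98 ft³ in storage unit 1; 2 ft³ remain.
Put 75 ft³ in storage unit 2; 25 ft³ remain.
Put 32 ft³ in storage unit 3; 68 ft³ remain.
Put 16 ft³ in storage unit 2; 9 ft³ remain.
Put 89 ft³ in storage unit 4; 11 ft³ remain.
Put 58 ft³ in storage unit 3; 10 ft³ remain.
Put 44 ft³ in storage unit 5; 56 ft³ remain.
Put 75 ft³ in storage unit 6; 25 ft³ remain.
Put 63 ft³ in storage unit 7; 37 ft³ remain.
Put 26 ft³ in storage unit 5; 30 ft³ remain.
Put 70 ft³ in storage unit 8; 30 ft³ remain.
Put 36 ft³ in storage unit 7; 1 ft³ remain.
Put 8 ft³ in storage unit 2; 1 ft³ remain.
Put 41 ft³ in storage unit 9; 59 ft³ remain.
Put 20 ft³ in storage unit 5; 10 ft³ remain.
Put 41 ft³ in storage unit 9; 18 ft³ remain.
Put 66 ft³ in storage unit 10; 34 ft³ remain.
Put 75 ft³ in storage unit 11; 25 ft³ remain.
11 storage units × 100 ft³ = 1100 ft³; used 933 ft³; unused 167 ft³.

167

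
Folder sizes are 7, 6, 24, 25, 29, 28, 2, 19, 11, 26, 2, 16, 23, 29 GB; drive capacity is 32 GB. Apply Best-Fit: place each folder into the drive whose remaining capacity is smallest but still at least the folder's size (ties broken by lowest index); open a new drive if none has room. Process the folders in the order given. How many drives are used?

9

drive 1: place 7 GB, 25 GB left
drive 1: place 6 GB, 19 GB left
drive 2: place 24 GB, 8 GB left
drive 3: place 25 GB, 7 GB left
drive 4: place 29 GB, 3 GB left
drive 5: place 28 GB, 4 GB left
drive 4: place 2 GB, 1 GB left
drive 1: place 19 GB, 0 GB left
drive 6: place 11 GB, 21 GB left
drive 7: place 26 GB, 6 GB left
drive 5: place 2 GB, 2 GB left
drive 6: place 16 GB, 5 GB left
drive 8: place 23 GB, 9 GB left
drive 9: place 29 GB, 3 GB left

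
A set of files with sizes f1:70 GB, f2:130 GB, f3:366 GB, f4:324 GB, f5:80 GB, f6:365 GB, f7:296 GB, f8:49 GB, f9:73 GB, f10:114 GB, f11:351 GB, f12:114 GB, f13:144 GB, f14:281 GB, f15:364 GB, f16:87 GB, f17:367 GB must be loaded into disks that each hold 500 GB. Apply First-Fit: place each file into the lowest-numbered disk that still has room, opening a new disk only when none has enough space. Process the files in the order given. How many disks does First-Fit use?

9

f1 (70 GB) → disk 1 (remaining 430 GB)
f2 (130 GB) → disk 1 (remaining 300 GB)
f3 (366 GB) → disk 2 (remaining 134 GB)
f4 (324 GB) → disk 3 (remaining 176 GB)
f5 (80 GB) → disk 1 (remaining 220 GB)
f6 (365 GB) → disk 4 (remaining 135 GB)
f7 (296 GB) → disk 5 (remaining 204 GB)
f8 (49 GB) → disk 1 (remaining 171 GB)
f9 (73 GB) → disk 1 (remaining 98 GB)
f10 (114 GB) → disk 2 (remaining 20 GB)
f11 (351 GB) → disk 6 (remaining 149 GB)
f12 (114 GB) → disk 3 (remaining 62 GB)
f13 (144 GB) → disk 5 (remaining 60 GB)
f14 (281 GB) → disk 7 (remaining 219 GB)
f15 (364 GB) → disk 8 (remaining 136 GB)
f16 (87 GB) → disk 1 (remaining 11 GB)
f17 (367 GB) → disk 9 (remaining 133 GB)
Final disks: [70,130,80,49,73,87] [366,114] [324,114] [365] [296,144] [351] [281] [364] [367].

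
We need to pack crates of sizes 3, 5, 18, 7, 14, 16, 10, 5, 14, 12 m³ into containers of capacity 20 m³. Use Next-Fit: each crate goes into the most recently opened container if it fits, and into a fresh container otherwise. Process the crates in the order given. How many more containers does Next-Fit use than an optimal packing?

Next-Fit: [3,5] [18] [7] [14] [16] [10,5] [14] [12] → 8 containers.
Total size 104 m³; any packing needs at least ⌈104/20⌉ = 6 containers.
An optimal packing achieves that bound: [18] [16,3] [14,5] [14,5] [12,7] [10] → 6 containers.
Excess: 8 − 6 = 2.

2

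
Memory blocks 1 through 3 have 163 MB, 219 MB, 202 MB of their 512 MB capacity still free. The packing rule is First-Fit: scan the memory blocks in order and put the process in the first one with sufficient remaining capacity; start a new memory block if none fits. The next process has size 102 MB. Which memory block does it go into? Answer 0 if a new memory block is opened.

1

Memory blocks with room: memory block 1 (163 MB), memory block 2 (219 MB), memory block 3 (202 MB).
The first with room is memory block 1.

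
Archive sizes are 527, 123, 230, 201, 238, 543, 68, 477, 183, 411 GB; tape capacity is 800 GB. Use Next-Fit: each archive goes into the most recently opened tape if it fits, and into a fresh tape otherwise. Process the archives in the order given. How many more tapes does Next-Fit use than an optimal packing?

1

Next-Fit: [527,123] [230,201,238] [543,68] [477,183] [411] → 5 tapes.
Total size 3001 GB; any packing needs at least ⌈3001/800⌉ = 4 tapes.
An optimal packing achieves that bound: [543,238] [527,230] [477,201,68] [411,183,123] → 4 tapes.
Excess: 5 − 4 = 1.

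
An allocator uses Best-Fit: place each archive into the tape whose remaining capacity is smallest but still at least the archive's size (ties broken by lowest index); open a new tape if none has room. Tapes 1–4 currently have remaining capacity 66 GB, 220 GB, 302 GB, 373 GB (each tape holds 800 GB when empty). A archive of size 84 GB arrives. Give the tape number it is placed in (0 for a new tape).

2

Tapes with room: tape 2 (220 GB), tape 3 (302 GB), tape 4 (373 GB).
Tightest fit is tape 2 with 220 GB free.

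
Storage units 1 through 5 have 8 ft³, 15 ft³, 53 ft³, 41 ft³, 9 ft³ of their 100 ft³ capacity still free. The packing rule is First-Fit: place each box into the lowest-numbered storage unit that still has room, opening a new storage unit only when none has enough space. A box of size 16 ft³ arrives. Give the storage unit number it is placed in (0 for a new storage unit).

3

Storage units with room: storage unit 3 (53 ft³), storage unit 4 (41 ft³).
The first with room is storage unit 3.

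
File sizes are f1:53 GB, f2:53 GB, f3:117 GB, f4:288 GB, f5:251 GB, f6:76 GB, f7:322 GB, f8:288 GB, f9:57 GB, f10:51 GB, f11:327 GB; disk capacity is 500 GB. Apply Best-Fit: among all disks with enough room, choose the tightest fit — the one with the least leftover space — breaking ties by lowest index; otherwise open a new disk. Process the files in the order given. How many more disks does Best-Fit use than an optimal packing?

Best-Fit: [53,53,117,251] [288,76,57,51] [322] [288] [327] → 5 disks.
5 files exceed 250 GB (half the capacity), and no two of those can share a disk, so at least 5 disks are needed.
So 5 is already optimal.

0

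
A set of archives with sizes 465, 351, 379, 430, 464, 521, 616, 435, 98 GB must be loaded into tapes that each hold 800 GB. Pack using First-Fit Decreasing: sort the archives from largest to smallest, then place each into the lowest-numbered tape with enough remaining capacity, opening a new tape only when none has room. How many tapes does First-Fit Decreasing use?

Sorted descending: 616, 521, 465, 464, 435, 430, 379, 351, 98.
tape 1: place 616 GB, 184 GB left
tape 2: place 521 GB, 279 GB left
tape 3: place 465 GB, 335 GB left
tape 4: place 464 GB, 336 GB left
tape 5: place 435 GB, 365 GB left
tape 6: place 430 GB, 370 GB left
tape 7: place 379 GB, 421 GB left
tape 5: place 351 GB, 14 GB left
tape 1: place 98 GB, 86 GB left

7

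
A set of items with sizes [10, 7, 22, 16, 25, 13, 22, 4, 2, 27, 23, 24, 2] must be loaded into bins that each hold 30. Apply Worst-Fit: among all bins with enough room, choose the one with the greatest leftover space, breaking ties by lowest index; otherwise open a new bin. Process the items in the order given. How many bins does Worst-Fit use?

10 → bin 1 (remaining 20)
7 → bin 1 (remaining 13)
22 → bin 2 (remaining 8)
16 → bin 3 (remaining 14)
25 → bin 4 (remaining 5)
13 → bin 3 (remaining 1)
22 → bin 5 (remaining 8)
4 → bin 1 (remaining 9)
2 → bin 1 (remaining 7)
27 → bin 6 (remaining 3)
23 → bin 7 (remaining 7)
24 → bin 8 (remaining 6)
2 → bin 2 (remaining 6)

8 bins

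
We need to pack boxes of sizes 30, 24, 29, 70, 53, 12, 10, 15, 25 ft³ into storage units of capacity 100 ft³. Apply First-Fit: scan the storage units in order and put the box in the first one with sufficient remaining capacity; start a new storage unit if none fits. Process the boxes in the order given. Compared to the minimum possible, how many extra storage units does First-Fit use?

First-Fit: [30,24,29,12] [70,10,15] [53,25] → 3 storage units.
Total size 268 ft³; any packing needs at least ⌈268/100⌉ = 3 storage units.
So 3 is already optimal.

0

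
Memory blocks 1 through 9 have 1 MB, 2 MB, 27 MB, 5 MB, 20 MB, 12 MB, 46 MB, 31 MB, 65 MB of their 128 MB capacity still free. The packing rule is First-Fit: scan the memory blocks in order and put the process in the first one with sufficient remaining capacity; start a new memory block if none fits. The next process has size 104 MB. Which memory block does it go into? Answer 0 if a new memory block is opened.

No memory block has ≥ 104 MB free, so a new memory block is opened.

0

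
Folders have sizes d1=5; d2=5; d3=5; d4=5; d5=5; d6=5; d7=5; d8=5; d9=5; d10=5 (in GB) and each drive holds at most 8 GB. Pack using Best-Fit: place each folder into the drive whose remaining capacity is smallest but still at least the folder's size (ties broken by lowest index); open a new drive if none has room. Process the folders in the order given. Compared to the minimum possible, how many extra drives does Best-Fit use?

0

Best-Fit: [5] [5] [5] [5] [5] [5] [5] [5] [5] [5] → 10 drives.
10 folders exceed 4 GB (half the capacity), and no two of those can share a drive, so at least 10 drives are needed.
So 10 is already optimal.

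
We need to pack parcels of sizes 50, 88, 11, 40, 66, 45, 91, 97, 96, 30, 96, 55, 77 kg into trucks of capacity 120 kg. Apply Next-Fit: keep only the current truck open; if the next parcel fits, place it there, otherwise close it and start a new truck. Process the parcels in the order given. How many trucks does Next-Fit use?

50 kg → truck 1 (remaining 70 kg)
88 kg → truck 2 (remaining 32 kg)
11 kg → truck 2 (remaining 21 kg)
40 kg → truck 3 (remaining 80 kg)
66 kg → truck 3 (remaining 14 kg)
45 kg → truck 4 (remaining 75 kg)
91 kg → truck 5 (remaining 29 kg)
97 kg → truck 6 (remaining 23 kg)
96 kg → truck 7 (remaining 24 kg)
30 kg → truck 8 (remaining 90 kg)
96 kg → truck 9 (remaining 24 kg)
55 kg → truck 10 (remaining 65 kg)
77 kg → truck 11 (remaining 43 kg)

11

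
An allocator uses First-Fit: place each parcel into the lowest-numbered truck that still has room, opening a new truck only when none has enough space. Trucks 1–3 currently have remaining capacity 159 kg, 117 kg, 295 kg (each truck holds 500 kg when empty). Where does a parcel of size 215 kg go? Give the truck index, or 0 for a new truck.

3

Trucks with room: truck 3 (295 kg).
The first with room is truck 3.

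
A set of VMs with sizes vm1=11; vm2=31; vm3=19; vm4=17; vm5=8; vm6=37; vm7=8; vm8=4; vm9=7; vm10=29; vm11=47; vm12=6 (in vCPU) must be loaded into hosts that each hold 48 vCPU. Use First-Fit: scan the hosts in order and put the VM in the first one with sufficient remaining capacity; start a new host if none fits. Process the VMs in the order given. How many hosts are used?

vm1 (11 vCPU) → host 1 (remaining 37 vCPU)
vm2 (31 vCPU) → host 1 (remaining 6 vCPU)
vm3 (19 vCPU) → host 2 (remaining 29 vCPU)
vm4 (17 vCPU) → host 2 (remaining 12 vCPU)
vm5 (8 vCPU) → host 2 (remaining 4 vCPU)
vm6 (37 vCPU) → host 3 (remaining 11 vCPU)
vm7 (8 vCPU) → host 3 (remaining 3 vCPU)
vm8 (4 vCPU) → host 1 (remaining 2 vCPU)
vm9 (7 vCPU) → host 4 (remaining 41 vCPU)
vm10 (29 vCPU) → host 4 (remaining 12 vCPU)
vm11 (47 vCPU) → host 5 (remaining 1 vCPU)
vm12 (6 vCPU) → host 4 (remaining 6 vCPU)
Final hosts: [11,31,4] [19,17,8] [37,8] [7,29,6] [47].

5 hosts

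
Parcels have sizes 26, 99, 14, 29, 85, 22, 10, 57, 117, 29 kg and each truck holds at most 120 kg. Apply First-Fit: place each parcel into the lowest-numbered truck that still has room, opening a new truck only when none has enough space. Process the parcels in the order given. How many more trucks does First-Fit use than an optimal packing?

First-Fit: [26,14,29,22,10] [99] [85,29] [57] [117] → 5 trucks.
Total size 488 kg; any packing needs at least ⌈488/120⌉ = 5 trucks.
So 5 is already optimal.

0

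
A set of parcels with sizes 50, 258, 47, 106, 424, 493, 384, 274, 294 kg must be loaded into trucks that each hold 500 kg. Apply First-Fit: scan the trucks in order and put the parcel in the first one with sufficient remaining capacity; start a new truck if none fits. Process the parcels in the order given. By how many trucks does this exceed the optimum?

0

First-Fit: [50,258,47,106] [424] [493] [384] [274] [294] → 6 trucks.
6 parcels exceed 250 kg (half the capacity), and no two of those can share a truck, so at least 6 trucks are needed.
So 6 is already optimal.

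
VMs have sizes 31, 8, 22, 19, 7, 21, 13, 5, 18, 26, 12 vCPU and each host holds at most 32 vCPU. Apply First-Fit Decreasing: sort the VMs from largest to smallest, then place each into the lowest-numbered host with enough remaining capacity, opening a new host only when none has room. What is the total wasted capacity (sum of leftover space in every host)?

10

Sorted descending: 31, 26, 22, 21, 19, 18, 13, 12, 8, 7, 5.
host 1: place 31 vCPU, 1 vCPU left
host 2: place 26 vCPU, 6 vCPU left
host 3: place 22 vCPU, 10 vCPU left
host 4: place 21 vCPU, 11 vCPU left
host 5: place 19 vCPU, 13 vCPU left
host 6: place 18 vCPU, 14 vCPU left
host 5: place 13 vCPU, 0 vCPU left
host 6: place 12 vCPU, 2 vCPU left
host 3: place 8 vCPU, 2 vCPU left
host 4: place 7 vCPU, 4 vCPU left
host 2: place 5 vCPU, 1 vCPU left
6 hosts × 32 vCPU = 192 vCPU; used 182 vCPU; unused 10 vCPU.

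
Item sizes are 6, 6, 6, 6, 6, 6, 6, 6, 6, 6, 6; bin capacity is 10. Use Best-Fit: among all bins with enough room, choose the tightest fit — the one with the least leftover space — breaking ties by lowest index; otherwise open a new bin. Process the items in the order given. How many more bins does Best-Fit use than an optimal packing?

0

Best-Fit: [6] [6] [6] [6] [6] [6] [6] [6] [6] [6] [6] → 11 bins.
11 items exceed 5 (half the capacity), and no two of those can share a bin, so at least 11 bins are needed.
So 11 is already optimal.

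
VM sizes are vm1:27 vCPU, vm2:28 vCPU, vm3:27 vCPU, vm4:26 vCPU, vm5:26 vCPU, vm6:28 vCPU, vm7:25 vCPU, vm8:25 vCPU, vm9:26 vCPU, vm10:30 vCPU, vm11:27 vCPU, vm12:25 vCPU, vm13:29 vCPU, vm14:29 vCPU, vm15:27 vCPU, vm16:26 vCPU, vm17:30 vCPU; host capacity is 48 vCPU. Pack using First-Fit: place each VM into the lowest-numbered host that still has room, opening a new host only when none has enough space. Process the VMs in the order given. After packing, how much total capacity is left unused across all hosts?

vm1 (27 vCPU) → host 1 (remaining 21 vCPU)
vm2 (28 vCPU) → host 2 (remaining 20 vCPU)
vm3 (27 vCPU) → host 3 (remaining 21 vCPU)
vm4 (26 vCPU) → host 4 (remaining 22 vCPU)
vm5 (26 vCPU) → host 5 (remaining 22 vCPU)
vm6 (28 vCPU) → host 6 (remaining 20 vCPU)
vm7 (25 vCPU) → host 7 (remaining 23 vCPU)
vm8 (25 vCPU) → host 8 (remaining 23 vCPU)
vm9 (26 vCPU) → host 9 (remaining 22 vCPU)
vm10 (30 vCPU) → host 10 (remaining 18 vCPU)
vm11 (27 vCPU) → host 11 (remaining 21 vCPU)
vm12 (25 vCPU) → host 12 (remaining 23 vCPU)
vm13 (29 vCPU) → host 13 (remaining 19 vCPU)
vm14 (29 vCPU) → host 14 (remaining 19 vCPU)
vm15 (27 vCPU) → host 15 (remaining 21 vCPU)
vm16 (26 vCPU) → host 16 (remaining 22 vCPU)
vm17 (30 vCPU) → host 17 (remaining 18 vCPU)
17 hosts × 48 vCPU = 816 vCPU; used 461 vCPU; unused 355 vCPU.

355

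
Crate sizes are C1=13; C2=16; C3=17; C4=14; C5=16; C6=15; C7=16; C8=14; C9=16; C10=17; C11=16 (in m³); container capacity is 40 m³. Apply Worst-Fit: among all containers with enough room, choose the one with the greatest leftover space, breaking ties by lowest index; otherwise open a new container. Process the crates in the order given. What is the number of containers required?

container 1: place C1 (13 m³), 27 m³ left
container 1: place C2 (16 m³), 11 m³ left
container 2: place C3 (17 m³), 23 m³ left
container 2: place C4 (14 m³), 9 m³ left
container 3: place C5 (16 m³), 24 m³ left
container 3: place C6 (15 m³), 9 m³ left
container 4: place C7 (16 m³), 24 m³ left
container 4: place C8 (14 m³), 10 m³ left
container 5: place C9 (16 m³), 24 m³ left
container 5: place C10 (17 m³), 7 m³ left
container 6: place C11 (16 m³), 24 m³ left

6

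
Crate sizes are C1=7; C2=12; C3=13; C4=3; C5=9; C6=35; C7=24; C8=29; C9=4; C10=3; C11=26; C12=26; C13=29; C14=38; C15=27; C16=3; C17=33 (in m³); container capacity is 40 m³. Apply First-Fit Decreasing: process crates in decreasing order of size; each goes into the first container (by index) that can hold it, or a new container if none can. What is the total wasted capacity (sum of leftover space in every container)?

Sorted descending: 38, 35, 33, 29, 29, 27, 26, 26, 24, 13, 12, 9, 7, 4, 3, 3, 3.
38 m³ → container 1 (remaining 2 m³)
35 m³ → container 2 (remaining 5 m³)
33 m³ → container 3 (remaining 7 m³)
29 m³ → container 4 (remaining 11 m³)
29 m³ → container 5 (remaining 11 m³)
27 m³ → container 6 (remaining 13 m³)
26 m³ → container 7 (remaining 14 m³)
26 m³ → container 8 (remaining 14 m³)
24 m³ → container 9 (remaining 16 m³)
13 m³ → container 6 (remaining 0 m³)
12 m³ → container 7 (remaining 2 m³)
9 m³ → container 4 (remaining 2 m³)
7 m³ → container 3 (remaining 0 m³)
4 m³ → container 2 (remaining 1 m³)
3 m³ → container 5 (remaining 8 m³)
3 m³ → container 5 (remaining 5 m³)
3 m³ → container 5 (remaining 2 m³)
9 containers × 40 m³ = 360 m³; used 321 m³; unused 39 m³.

39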